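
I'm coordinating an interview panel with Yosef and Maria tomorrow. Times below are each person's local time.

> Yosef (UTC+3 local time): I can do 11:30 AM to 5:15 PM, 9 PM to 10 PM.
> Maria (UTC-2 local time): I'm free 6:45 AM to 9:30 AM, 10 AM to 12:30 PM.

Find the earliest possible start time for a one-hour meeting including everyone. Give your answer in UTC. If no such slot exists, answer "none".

Yosef in UTC: 08:30-14:15, 18:00-19:00 (subtract 3h to convert from UTC+3).
Maria in UTC: 08:45-11:30, 12:00-14:30 (add 2h to convert from UTC-2).
Yosef ∩ Maria: 08:45-11:30, 12:00-14:15.
So the common availability across everyone is 08:45-11:30, 12:00-14:15.
The first common window of at least 60 minutes is 08:45-11:30, so the earliest start is 08:45.

08:45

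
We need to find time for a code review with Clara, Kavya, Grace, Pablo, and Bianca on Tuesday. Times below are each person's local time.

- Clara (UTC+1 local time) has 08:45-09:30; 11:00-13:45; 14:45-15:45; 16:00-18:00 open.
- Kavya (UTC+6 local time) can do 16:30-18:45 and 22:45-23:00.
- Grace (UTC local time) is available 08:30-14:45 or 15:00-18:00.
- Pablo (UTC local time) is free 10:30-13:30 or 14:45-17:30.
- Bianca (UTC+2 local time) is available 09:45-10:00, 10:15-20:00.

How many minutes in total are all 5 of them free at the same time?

Clara in UTC: 07:45-08:30, 10:00-12:45, 13:45-14:45, 15:00-17:00 (subtract 1h to convert from UTC+1).
Kavya in UTC: 10:30-12:45, 16:45-17:00 (subtract 6h to convert from UTC+6).
Grace in UTC: 08:30-14:45, 15:00-18:00.
Pablo in UTC: 10:30-13:30, 14:45-17:30.
Bianca in UTC: 07:45-08:00, 08:15-18:00 (subtract 2h to convert from UTC+2).
Clara ∩ Kavya: 10:30-12:45, 16:45-17:00.
Clara ∩ Kavya ∩ Grace: 10:30-12:45, 16:45-17:00.
Clara ∩ Kavya ∩ Grace ∩ Pablo: 10:30-12:45, 16:45-17:00.
Clara ∩ Kavya ∩ Grace ∩ Pablo ∩ Bianca: 10:30-12:45, 16:45-17:00.
Those are the intersection windows.
Summing the common windows: 135 + 15 = 150 minutes.

150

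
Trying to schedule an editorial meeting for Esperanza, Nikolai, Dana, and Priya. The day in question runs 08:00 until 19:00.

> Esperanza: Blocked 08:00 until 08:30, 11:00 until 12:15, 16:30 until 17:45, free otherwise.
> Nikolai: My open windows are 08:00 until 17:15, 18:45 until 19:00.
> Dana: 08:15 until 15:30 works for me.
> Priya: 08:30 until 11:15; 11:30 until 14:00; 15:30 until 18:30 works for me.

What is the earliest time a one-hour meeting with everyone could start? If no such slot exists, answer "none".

08:30

Esperanza free: 08:30-11:00, 12:15-16:30, 17:45-19:00 (invert busy blocks within the working day).
Nikolai free: 08:00-17:15, 18:45-19:00.
Dana free: 08:15-15:30.
Priya free: 08:30-11:15, 11:30-14:00, 15:30-18:30.
Esperanza ∩ Nikolai: 08:30-11:00, 12:15-16:30, 18:45-19:00.
Esperanza ∩ Nikolai ∩ Dana: 08:30-11:00, 12:15-15:30.
Esperanza ∩ Nikolai ∩ Dana ∩ Priya: 08:30-11:00, 12:15-14:00.
Those are the intersection windows.
The first common window of at least 60 minutes is 08:30-11:00, so the earliest start is 08:30.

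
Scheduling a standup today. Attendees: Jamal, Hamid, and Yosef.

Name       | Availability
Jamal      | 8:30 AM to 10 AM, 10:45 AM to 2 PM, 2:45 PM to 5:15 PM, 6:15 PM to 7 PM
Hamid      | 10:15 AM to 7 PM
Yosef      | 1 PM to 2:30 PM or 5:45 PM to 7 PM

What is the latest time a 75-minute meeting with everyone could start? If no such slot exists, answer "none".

none

Jamal ∩ Hamid: 10:45-14:00, 14:45-17:15, 18:15-19:00.
Jamal ∩ Hamid ∩ Yosef: 13:00-14:00, 18:15-19:00.
No common window is at least 75 minutes long.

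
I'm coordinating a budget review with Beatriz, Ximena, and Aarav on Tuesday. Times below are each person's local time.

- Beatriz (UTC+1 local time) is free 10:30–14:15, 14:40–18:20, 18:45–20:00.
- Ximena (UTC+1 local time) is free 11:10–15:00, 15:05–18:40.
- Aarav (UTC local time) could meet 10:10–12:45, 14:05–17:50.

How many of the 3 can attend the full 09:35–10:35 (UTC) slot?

Beatriz in UTC: 09:30-13:15, 13:40-17:20, 17:45-19:00 (subtract 1h to convert from UTC+1).
Ximena in UTC: 10:10-14:00, 14:05-17:40 (subtract 1h to convert from UTC+1).
Aarav in UTC: 10:10-12:45, 14:05-17:50.
Beatriz can make the full 09:35-10:35 slot — that's 1.

1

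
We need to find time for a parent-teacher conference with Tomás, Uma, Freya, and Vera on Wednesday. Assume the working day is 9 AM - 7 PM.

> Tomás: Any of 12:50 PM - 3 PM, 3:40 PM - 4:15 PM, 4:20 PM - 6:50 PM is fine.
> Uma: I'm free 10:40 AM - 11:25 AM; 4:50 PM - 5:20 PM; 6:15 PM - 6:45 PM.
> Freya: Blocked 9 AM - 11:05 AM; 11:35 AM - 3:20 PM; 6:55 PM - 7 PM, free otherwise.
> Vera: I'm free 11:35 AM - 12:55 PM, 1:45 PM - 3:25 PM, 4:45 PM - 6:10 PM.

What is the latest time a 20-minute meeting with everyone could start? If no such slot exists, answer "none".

Tomás free: 12:50-15:00, 15:40-16:15, 16:20-18:50.
Uma free: 10:40-11:25, 16:50-17:20, 18:15-18:45.
Freya free: 11:05-11:35, 15:20-18:55 (invert busy blocks within the working day).
Vera free: 11:35-12:55, 13:45-15:25, 16:45-18:10.
Tomás ∩ Uma: 16:50-17:20, 18:15-18:45.
Tomás ∩ Uma ∩ Freya: 16:50-17:20, 18:15-18:45.
Tomás ∩ Uma ∩ Freya ∩ Vera: 16:50-17:20.
So the common availability across everyone is 16:50-17:20.
The last common window of at least 20 minutes is 16:50-17:20; a 20-minute meeting can start as late as 17:00 and still end by 17:20.

17:00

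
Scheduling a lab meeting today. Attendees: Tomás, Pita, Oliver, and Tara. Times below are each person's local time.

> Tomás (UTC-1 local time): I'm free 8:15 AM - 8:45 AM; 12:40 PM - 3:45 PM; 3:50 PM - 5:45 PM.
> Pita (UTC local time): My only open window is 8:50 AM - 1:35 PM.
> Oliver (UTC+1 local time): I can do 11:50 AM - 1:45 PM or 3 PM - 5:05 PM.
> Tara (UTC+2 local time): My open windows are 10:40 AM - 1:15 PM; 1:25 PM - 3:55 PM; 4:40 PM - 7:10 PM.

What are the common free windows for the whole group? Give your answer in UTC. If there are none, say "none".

none

Tomás in UTC: 09:15-09:45, 13:40-16:45, 16:50-18:45 (add 1h to convert from UTC-1).
Pita in UTC: 08:50-13:35.
Oliver in UTC: 10:50-12:45, 14:00-16:05 (subtract 1h to convert from UTC+1).
Tara in UTC: 08:40-11:15, 11:25-13:55, 14:40-17:10 (subtract 2h to convert from UTC+2).
Tomás ∩ Pita: 09:15-09:45.
Tomás ∩ Pita ∩ Oliver: ∅.
Tomás ∩ Pita ∩ Oliver ∩ Tara: ∅.
There is no time when everyone is free.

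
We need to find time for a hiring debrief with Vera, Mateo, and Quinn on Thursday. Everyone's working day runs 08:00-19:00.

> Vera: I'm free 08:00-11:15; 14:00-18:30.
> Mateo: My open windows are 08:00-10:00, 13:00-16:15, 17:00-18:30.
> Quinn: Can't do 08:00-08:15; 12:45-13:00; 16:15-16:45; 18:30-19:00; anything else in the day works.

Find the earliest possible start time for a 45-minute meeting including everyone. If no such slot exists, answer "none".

08:15

Vera free: 08:00-11:15, 14:00-18:30.
Mateo free: 08:00-10:00, 13:00-16:15, 17:00-18:30.
Quinn free: 08:15-12:45, 13:00-16:15, 16:45-18:30 (invert busy blocks within the working day).
Vera ∩ Mateo: 08:00-10:00, 14:00-16:15, 17:00-18:30.
Vera ∩ Mateo ∩ Quinn: 08:15-10:00, 14:00-16:15, 17:00-18:30.
The first common window of at least 45 minutes is 08:15-10:00, so the earliest start is 08:15.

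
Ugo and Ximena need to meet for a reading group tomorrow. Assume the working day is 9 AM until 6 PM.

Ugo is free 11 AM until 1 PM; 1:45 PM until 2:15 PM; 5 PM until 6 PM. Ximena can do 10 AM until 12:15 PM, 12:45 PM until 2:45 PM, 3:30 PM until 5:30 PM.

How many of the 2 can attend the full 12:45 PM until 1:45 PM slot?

1

Ximena can make the full 12:45-13:45 slot — that's 1.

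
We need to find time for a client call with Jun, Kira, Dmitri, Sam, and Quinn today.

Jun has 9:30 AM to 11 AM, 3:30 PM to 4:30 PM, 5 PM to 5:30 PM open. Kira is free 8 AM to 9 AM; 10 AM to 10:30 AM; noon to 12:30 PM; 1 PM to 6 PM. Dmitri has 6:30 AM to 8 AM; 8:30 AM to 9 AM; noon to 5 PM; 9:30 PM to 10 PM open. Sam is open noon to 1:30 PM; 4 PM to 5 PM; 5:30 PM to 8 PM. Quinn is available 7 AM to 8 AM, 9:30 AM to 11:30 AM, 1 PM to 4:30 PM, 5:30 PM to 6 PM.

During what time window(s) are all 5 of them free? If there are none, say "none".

Jun ∩ Kira: 10:00-10:30, 15:30-16:30, 17:00-17:30.
Jun ∩ Kira ∩ Dmitri: 15:30-16:30.
Jun ∩ Kira ∩ Dmitri ∩ Sam: 16:00-16:30.
Jun ∩ Kira ∩ Dmitri ∩ Sam ∩ Quinn: 16:00-16:30.

16:00-16:30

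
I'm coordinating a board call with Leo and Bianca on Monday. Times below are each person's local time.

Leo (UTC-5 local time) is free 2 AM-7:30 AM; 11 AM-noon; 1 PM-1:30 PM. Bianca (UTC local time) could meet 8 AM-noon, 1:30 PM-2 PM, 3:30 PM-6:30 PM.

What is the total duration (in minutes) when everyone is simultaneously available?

330

Leo in UTC: 07:00-12:30, 16:00-17:00, 18:00-18:30 (add 5h to convert from UTC-5).
Bianca in UTC: 08:00-12:00, 13:30-14:00, 15:30-18:30.
Leo ∩ Bianca: 08:00-12:00, 16:00-17:00, 18:00-18:30.
So the common availability across everyone is 08:00-12:00, 16:00-17:00, 18:00-18:30.
Summing the common windows: 240 + 60 + 30 = 330 minutes.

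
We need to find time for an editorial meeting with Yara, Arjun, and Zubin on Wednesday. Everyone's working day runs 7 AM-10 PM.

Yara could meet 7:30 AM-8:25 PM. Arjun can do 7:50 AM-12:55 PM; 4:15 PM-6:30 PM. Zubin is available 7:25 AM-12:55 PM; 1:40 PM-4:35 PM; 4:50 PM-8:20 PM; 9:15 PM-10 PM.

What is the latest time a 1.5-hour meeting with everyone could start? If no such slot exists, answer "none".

Yara ∩ Arjun: 07:50-12:55, 16:15-18:30.
Yara ∩ Arjun ∩ Zubin: 07:50-12:55, 16:15-16:35, 16:50-18:30.
So the common availability across everyone is 07:50-12:55, 16:15-16:35, 16:50-18:30.
The last common window of at least 90 minutes is 16:50-18:30; a 90-minute meeting can start as late as 17:00 and still end by 18:30.

17:00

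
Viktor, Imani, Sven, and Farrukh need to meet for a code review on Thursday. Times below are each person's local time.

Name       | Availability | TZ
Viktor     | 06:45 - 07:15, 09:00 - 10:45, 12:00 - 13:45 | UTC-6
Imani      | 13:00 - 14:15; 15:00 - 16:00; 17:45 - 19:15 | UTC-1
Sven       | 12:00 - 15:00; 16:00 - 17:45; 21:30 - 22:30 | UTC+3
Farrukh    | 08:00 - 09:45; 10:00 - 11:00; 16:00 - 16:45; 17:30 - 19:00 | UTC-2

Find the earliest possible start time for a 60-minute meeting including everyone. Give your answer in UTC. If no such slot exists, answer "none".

Viktor in UTC: 12:45-13:15, 15:00-16:45, 18:00-19:45 (add 6h to convert from UTC-6).
Imani in UTC: 14:00-15:15, 16:00-17:00, 18:45-20:15 (add 1h to convert from UTC-1).
Sven in UTC: 09:00-12:00, 13:00-14:45, 18:30-19:30 (subtract 3h to convert from UTC+3).
Farrukh in UTC: 10:00-11:45, 12:00-13:00, 18:00-18:45, 19:30-21:00 (add 2h to convert from UTC-2).
Viktor ∩ Imani: 15:00-15:15, 16:00-16:45, 18:45-19:45.
Viktor ∩ Imani ∩ Sven: 18:45-19:30.
Viktor ∩ Imani ∩ Sven ∩ Farrukh: ∅.
There is no time when everyone is free.
No common window is at least 60 minutes long.

none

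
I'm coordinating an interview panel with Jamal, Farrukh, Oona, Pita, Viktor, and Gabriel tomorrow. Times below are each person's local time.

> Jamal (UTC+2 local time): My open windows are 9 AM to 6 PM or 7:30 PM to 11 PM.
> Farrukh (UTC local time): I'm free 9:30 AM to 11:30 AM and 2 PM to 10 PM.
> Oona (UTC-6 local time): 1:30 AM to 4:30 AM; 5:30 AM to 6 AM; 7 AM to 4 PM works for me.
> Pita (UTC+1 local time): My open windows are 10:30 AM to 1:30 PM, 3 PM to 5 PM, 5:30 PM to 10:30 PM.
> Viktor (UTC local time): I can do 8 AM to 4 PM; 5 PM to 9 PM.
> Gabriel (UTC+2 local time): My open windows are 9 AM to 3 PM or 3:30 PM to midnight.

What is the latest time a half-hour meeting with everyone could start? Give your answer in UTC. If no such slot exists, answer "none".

Jamal in UTC: 07:00-16:00, 17:30-21:00 (subtract 2h to convert from UTC+2).
Farrukh in UTC: 09:30-11:30, 14:00-22:00.
Oona in UTC: 07:30-10:30, 11:30-12:00, 13:00-22:00 (add 6h to convert from UTC-6).
Pita in UTC: 09:30-12:30, 14:00-16:00, 16:30-21:30 (subtract 1h to convert from UTC+1).
Viktor in UTC: 08:00-16:00, 17:00-21:00.
Gabriel in UTC: 07:00-13:00, 13:30-22:00 (subtract 2h to convert from UTC+2).
Jamal ∩ Farrukh: 09:30-11:30, 14:00-16:00, 17:30-21:00.
Jamal ∩ Farrukh ∩ Oona: 09:30-10:30, 14:00-16:00, 17:30-21:00.
Jamal ∩ Farrukh ∩ Oona ∩ Pita: 09:30-10:30, 14:00-16:00, 17:30-21:00.
Jamal ∩ Farrukh ∩ Oona ∩ Pita ∩ Viktor: 09:30-10:30, 14:00-16:00, 17:30-21:00.
Jamal ∩ Farrukh ∩ Oona ∩ Pita ∩ Viktor ∩ Gabriel: 09:30-10:30, 14:00-16:00, 17:30-21:00.
The last common window of at least 30 minutes is 17:30-21:00; a 30-minute meeting can start as late as 20:30 and still end by 21:00.

20:30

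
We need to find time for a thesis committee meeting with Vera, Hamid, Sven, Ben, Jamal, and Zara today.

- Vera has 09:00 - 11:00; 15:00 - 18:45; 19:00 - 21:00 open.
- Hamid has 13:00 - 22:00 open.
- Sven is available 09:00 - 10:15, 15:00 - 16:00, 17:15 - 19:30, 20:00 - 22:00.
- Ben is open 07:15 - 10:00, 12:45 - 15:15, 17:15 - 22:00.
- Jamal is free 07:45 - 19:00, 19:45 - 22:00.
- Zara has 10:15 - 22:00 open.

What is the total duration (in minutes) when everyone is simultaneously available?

Vera ∩ Hamid: 15:00-18:45, 19:00-21:00.
Vera ∩ Hamid ∩ Sven: 15:00-16:00, 17:15-18:45, 19:00-19:30, 20:00-21:00.
Vera ∩ Hamid ∩ Sven ∩ Ben: 15:00-15:15, 17:15-18:45, 19:00-19:30, 20:00-21:00.
Vera ∩ Hamid ∩ Sven ∩ Ben ∩ Jamal: 15:00-15:15, 17:15-18:45, 20:00-21:00.
Vera ∩ Hamid ∩ Sven ∩ Ben ∩ Jamal ∩ Zara: 15:00-15:15, 17:15-18:45, 20:00-21:00.
Those are the intersection windows.
Summing the common windows: 15 + 90 + 60 = 165 minutes.

165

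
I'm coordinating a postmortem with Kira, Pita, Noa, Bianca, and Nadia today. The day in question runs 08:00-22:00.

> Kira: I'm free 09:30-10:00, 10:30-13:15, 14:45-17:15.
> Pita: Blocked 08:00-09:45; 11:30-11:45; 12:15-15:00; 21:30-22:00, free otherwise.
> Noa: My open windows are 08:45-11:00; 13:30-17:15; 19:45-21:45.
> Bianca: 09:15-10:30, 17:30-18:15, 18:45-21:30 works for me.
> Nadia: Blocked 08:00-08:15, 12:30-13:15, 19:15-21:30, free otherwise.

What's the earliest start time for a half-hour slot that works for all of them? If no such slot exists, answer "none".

Kira free: 09:30-10:00, 10:30-13:15, 14:45-17:15.
Pita free: 09:45-11:30, 11:45-12:15, 15:00-21:30 (invert busy blocks within the working day).
Noa free: 08:45-11:00, 13:30-17:15, 19:45-21:45.
Bianca free: 09:15-10:30, 17:30-18:15, 18:45-21:30.
Nadia free: 08:15-12:30, 13:15-19:15, 21:30-22:00 (invert busy blocks within the working day).
Kira ∩ Pita: 09:45-10:00, 10:30-11:30, 11:45-12:15, 15:00-17:15.
Kira ∩ Pita ∩ Noa: 09:45-10:00, 10:30-11:00, 15:00-17:15.
Kira ∩ Pita ∩ Noa ∩ Bianca: 09:45-10:00.
Kira ∩ Pita ∩ Noa ∩ Bianca ∩ Nadia: 09:45-10:00.
So the common availability across everyone is 09:45-10:00.
No common window is at least 30 minutes long.

none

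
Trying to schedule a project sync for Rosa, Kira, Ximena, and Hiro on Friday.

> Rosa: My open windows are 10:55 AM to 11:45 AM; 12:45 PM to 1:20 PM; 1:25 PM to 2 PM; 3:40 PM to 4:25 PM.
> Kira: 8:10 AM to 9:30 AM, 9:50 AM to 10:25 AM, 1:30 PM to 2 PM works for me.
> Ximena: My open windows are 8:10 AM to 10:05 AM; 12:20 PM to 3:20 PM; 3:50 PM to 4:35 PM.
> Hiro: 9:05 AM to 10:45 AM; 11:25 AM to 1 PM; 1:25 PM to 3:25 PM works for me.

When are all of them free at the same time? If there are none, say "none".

Rosa ∩ Kira: 13:30-14:00.
Rosa ∩ Kira ∩ Ximena: 13:30-14:00.
Rosa ∩ Kira ∩ Ximena ∩ Hiro: 13:30-14:00.

13:30-14:00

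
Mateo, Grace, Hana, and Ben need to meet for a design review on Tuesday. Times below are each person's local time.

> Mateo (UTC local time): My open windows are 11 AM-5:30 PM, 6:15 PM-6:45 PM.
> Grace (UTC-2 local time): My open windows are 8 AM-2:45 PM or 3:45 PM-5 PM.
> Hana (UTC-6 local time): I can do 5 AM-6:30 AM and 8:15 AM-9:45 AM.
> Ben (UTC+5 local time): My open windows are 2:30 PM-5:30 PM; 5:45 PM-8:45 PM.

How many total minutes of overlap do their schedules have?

Mateo in UTC: 11:00-17:30, 18:15-18:45.
Grace in UTC: 10:00-16:45, 17:45-19:00 (add 2h to convert from UTC-2).
Hana in UTC: 11:00-12:30, 14:15-15:45 (add 6h to convert from UTC-6).
Ben in UTC: 09:30-12:30, 12:45-15:45 (subtract 5h to convert from UTC+5).
Mateo ∩ Grace: 11:00-16:45, 18:15-18:45.
Mateo ∩ Grace ∩ Hana: 11:00-12:30, 14:15-15:45.
Mateo ∩ Grace ∩ Hana ∩ Ben: 11:00-12:30, 14:15-15:45.
Summing the common windows: 90 + 90 = 180 minutes.

180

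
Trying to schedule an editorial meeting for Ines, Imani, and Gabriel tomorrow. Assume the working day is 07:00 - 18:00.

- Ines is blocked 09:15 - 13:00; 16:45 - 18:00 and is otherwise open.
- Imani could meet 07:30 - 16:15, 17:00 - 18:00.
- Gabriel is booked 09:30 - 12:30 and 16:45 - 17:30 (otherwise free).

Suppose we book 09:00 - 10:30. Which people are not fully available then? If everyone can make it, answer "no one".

Ines free: 07:00-09:15, 13:00-16:45 (invert busy blocks within the working day).
Imani free: 07:30-16:15, 17:00-18:00.
Gabriel free: 07:00-09:30, 12:30-16:45, 17:30-18:00 (invert busy blocks within the working day).
Ines: not fully free for 09:00-10:30. Imani: free for 09:00-10:30. Gabriel: not fully free for 09:00-10:30.

Gabriel, Ines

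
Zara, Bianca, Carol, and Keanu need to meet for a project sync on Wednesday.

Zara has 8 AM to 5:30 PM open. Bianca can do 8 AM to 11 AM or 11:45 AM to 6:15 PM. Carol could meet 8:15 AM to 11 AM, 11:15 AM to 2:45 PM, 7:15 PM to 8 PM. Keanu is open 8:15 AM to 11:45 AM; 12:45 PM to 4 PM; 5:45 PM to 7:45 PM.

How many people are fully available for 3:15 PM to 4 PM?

Zara, Bianca, and Keanu can make the full 15:15-16:00 slot — that's 3.

3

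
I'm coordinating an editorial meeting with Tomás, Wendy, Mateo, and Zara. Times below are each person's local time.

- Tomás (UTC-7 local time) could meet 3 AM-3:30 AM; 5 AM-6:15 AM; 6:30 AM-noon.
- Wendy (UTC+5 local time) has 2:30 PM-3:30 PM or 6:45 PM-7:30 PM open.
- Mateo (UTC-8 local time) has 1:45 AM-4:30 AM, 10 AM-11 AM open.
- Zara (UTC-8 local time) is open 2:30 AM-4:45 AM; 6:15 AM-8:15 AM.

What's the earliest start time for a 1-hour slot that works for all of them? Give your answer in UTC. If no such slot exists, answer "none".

none

Tomás in UTC: 10:00-10:30, 12:00-13:15, 13:30-19:00 (add 7h to convert from UTC-7).
Wendy in UTC: 09:30-10:30, 13:45-14:30 (subtract 5h to convert from UTC+5).
Mateo in UTC: 09:45-12:30, 18:00-19:00 (add 8h to convert from UTC-8).
Zara in UTC: 10:30-12:45, 14:15-16:15 (add 8h to convert from UTC-8).
Tomás ∩ Wendy: 10:00-10:30, 13:45-14:30.
Tomás ∩ Wendy ∩ Mateo: 10:00-10:30.
Tomás ∩ Wendy ∩ Mateo ∩ Zara: ∅.
There is no time when everyone is free.
No common window is at least 60 minutes long.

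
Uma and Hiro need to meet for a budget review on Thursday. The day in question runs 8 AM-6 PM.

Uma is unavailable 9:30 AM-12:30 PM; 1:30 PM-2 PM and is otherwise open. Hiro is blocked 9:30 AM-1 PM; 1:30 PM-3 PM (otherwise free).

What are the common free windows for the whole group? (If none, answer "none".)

08:00-09:30, 13:00-13:30, 15:00-18:00

Uma free: 08:00-09:30, 12:30-13:30, 14:00-18:00 (invert busy blocks within the working day).
Hiro free: 08:00-09:30, 13:00-13:30, 15:00-18:00 (invert busy blocks within the working day).
Uma ∩ Hiro: 08:00-09:30, 13:00-13:30, 15:00-18:00.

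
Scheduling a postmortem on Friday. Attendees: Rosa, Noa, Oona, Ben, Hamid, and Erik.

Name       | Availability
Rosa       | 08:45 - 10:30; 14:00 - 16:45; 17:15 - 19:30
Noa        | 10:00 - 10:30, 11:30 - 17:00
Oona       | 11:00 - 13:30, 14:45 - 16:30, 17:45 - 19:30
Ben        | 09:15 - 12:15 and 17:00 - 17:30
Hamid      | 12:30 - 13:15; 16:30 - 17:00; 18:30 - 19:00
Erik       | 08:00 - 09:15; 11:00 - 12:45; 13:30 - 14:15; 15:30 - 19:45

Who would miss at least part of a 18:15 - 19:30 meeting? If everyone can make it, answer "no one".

Rosa: free for 18:15-19:30. Noa: not fully free for 18:15-19:30. Oona: free for 18:15-19:30. Ben: not fully free for 18:15-19:30. Hamid: not fully free for 18:15-19:30. Erik: free for 18:15-19:30.

Ben, Hamid, Noa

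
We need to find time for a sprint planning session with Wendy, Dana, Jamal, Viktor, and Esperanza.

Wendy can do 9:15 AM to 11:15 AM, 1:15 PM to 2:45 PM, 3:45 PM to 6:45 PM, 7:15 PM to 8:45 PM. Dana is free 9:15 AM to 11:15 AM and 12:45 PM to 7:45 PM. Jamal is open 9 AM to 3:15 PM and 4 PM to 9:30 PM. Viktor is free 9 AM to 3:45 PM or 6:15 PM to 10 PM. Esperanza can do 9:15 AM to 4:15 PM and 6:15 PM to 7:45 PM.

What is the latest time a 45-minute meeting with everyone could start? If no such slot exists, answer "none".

14:00

Wendy ∩ Dana: 09:15-11:15, 13:15-14:45, 15:45-18:45, 19:15-19:45.
Wendy ∩ Dana ∩ Jamal: 09:15-11:15, 13:15-14:45, 16:00-18:45, 19:15-19:45.
Wendy ∩ Dana ∩ Jamal ∩ Viktor: 09:15-11:15, 13:15-14:45, 18:15-18:45, 19:15-19:45.
Wendy ∩ Dana ∩ Jamal ∩ Viktor ∩ Esperanza: 09:15-11:15, 13:15-14:45, 18:15-18:45, 19:15-19:45.
So the common availability across everyone is 09:15-11:15, 13:15-14:45, 18:15-18:45, 19:15-19:45.
The last common window of at least 45 minutes is 13:15-14:45; a 45-minute meeting can start as late as 14:00 and still end by 14:45.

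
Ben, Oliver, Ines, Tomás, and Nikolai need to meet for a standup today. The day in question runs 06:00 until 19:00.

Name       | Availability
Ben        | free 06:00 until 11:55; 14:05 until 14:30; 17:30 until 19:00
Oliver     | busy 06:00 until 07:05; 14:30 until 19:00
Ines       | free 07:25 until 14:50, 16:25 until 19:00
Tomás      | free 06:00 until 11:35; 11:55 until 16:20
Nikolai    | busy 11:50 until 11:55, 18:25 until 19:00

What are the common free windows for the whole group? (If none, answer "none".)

Ben free: 06:00-11:55, 14:05-14:30, 17:30-19:00.
Oliver free: 07:05-14:30 (invert busy blocks within the working day).
Ines free: 07:25-14:50, 16:25-19:00.
Tomás free: 06:00-11:35, 11:55-16:20.
Nikolai free: 06:00-11:50, 11:55-18:25 (invert busy blocks within the working day).
Ben ∩ Oliver: 07:05-11:55, 14:05-14:30.
Ben ∩ Oliver ∩ Ines: 07:25-11:55, 14:05-14:30.
Ben ∩ Oliver ∩ Ines ∩ Tomás: 07:25-11:35, 14:05-14:30.
Ben ∩ Oliver ∩ Ines ∩ Tomás ∩ Nikolai: 07:25-11:35, 14:05-14:30.
So the common availability across everyone is 07:25-11:35, 14:05-14:30.

07:25-11:35, 14:05-14:30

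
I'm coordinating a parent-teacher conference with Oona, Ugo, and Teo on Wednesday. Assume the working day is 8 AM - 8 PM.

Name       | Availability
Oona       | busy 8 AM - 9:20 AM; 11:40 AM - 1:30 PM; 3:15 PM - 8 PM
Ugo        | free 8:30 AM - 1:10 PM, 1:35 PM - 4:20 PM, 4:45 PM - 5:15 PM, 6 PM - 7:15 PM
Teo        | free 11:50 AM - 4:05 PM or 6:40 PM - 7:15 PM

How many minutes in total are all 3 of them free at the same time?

100

Oona free: 09:20-11:40, 13:30-15:15 (invert busy blocks within the working day).
Ugo free: 08:30-13:10, 13:35-16:20, 16:45-17:15, 18:00-19:15.
Teo free: 11:50-16:05, 18:40-19:15.
Oona ∩ Ugo: 09:20-11:40, 13:35-15:15.
Oona ∩ Ugo ∩ Teo: 13:35-15:15.
That's a single block of 100 minutes.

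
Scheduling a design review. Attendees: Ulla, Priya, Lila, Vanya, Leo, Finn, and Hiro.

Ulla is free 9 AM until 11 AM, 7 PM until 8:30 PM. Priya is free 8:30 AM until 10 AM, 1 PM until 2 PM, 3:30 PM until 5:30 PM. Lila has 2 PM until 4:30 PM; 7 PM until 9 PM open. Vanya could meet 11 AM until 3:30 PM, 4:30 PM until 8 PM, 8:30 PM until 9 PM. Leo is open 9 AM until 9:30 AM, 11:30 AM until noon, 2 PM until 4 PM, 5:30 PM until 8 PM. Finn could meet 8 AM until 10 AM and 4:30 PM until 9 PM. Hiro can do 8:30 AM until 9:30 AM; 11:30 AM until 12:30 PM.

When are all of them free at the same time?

none

Ulla ∩ Priya: 09:00-10:00.
Ulla ∩ Priya ∩ Lila: ∅.
Ulla ∩ Priya ∩ Lila ∩ Vanya: ∅.
Ulla ∩ Priya ∩ Lila ∩ Vanya ∩ Leo: ∅.
Ulla ∩ Priya ∩ Lila ∩ Vanya ∩ Leo ∩ Finn: ∅.
Ulla ∩ Priya ∩ Lila ∩ Vanya ∩ Leo ∩ Finn ∩ Hiro: ∅.
There is no time when everyone is free.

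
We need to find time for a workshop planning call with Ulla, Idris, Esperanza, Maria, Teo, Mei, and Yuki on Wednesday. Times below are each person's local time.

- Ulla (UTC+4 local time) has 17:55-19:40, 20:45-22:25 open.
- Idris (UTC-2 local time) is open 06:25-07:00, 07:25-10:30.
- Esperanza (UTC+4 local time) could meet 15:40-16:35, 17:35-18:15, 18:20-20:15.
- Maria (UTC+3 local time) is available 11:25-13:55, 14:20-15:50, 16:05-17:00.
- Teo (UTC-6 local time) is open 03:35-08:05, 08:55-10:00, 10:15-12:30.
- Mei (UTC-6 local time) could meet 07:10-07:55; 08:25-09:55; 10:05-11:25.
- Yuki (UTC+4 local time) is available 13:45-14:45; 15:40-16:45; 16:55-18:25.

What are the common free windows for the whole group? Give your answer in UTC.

Ulla in UTC: 13:55-15:40, 16:45-18:25 (subtract 4h to convert from UTC+4).
Idris in UTC: 08:25-09:00, 09:25-12:30 (add 2h to convert from UTC-2).
Esperanza in UTC: 11:40-12:35, 13:35-14:15, 14:20-16:15 (subtract 4h to convert from UTC+4).
Maria in UTC: 08:25-10:55, 11:20-12:50, 13:05-14:00 (subtract 3h to convert from UTC+3).
Teo in UTC: 09:35-14:05, 14:55-16:00, 16:15-18:30 (add 6h to convert from UTC-6).
Mei in UTC: 13:10-13:55, 14:25-15:55, 16:05-17:25 (add 6h to convert from UTC-6).
Yuki in UTC: 09:45-10:45, 11:40-12:45, 12:55-14:25 (subtract 4h to convert from UTC+4).
Ulla ∩ Idris: ∅.
Ulla ∩ Idris ∩ Esperanza: ∅.
Ulla ∩ Idris ∩ Esperanza ∩ Maria: ∅.
Ulla ∩ Idris ∩ Esperanza ∩ Maria ∩ Teo: ∅.
Ulla ∩ Idris ∩ Esperanza ∩ Maria ∩ Teo ∩ Mei: ∅.
Ulla ∩ Idris ∩ Esperanza ∩ Maria ∩ Teo ∩ Mei ∩ Yuki: ∅.
There is no time when everyone is free.

none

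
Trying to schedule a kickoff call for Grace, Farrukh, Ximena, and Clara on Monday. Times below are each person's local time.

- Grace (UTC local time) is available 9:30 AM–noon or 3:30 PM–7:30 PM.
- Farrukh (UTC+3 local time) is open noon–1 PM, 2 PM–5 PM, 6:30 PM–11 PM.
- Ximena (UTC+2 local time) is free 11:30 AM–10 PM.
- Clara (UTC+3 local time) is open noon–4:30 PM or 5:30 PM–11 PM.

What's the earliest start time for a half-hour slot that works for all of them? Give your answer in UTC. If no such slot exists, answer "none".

Grace in UTC: 09:30-12:00, 15:30-19:30.
Farrukh in UTC: 09:00-10:00, 11:00-14:00, 15:30-20:00 (subtract 3h to convert from UTC+3).
Ximena in UTC: 09:30-20:00 (subtract 2h to convert from UTC+2).
Clara in UTC: 09:00-13:30, 14:30-20:00 (subtract 3h to convert from UTC+3).
Grace ∩ Farrukh: 09:30-10:00, 11:00-12:00, 15:30-19:30.
Grace ∩ Farrukh ∩ Ximena: 09:30-10:00, 11:00-12:00, 15:30-19:30.
Grace ∩ Farrukh ∩ Ximena ∩ Clara: 09:30-10:00, 11:00-12:00, 15:30-19:30.
The first common window of at least 30 minutes is 09:30-10:00, so the earliest start is 09:30.

09:30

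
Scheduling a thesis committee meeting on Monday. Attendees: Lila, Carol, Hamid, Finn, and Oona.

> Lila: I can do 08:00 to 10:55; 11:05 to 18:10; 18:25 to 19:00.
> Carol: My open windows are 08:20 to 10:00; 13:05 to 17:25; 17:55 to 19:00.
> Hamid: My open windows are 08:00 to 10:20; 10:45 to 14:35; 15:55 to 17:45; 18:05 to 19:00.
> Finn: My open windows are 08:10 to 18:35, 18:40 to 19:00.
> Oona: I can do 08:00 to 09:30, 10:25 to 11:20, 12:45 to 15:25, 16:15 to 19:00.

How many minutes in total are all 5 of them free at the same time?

265

Lila ∩ Carol: 08:20-10:00, 13:05-17:25, 17:55-18:10, 18:25-19:00.
Lila ∩ Carol ∩ Hamid: 08:20-10:00, 13:05-14:35, 15:55-17:25, 18:05-18:10, 18:25-19:00.
Lila ∩ Carol ∩ Hamid ∩ Finn: 08:20-10:00, 13:05-14:35, 15:55-17:25, 18:05-18:10, 18:25-18:35, 18:40-19:00.
Lila ∩ Carol ∩ Hamid ∩ Finn ∩ Oona: 08:20-09:30, 13:05-14:35, 16:15-17:25, 18:05-18:10, 18:25-18:35, 18:40-19:00.
So the common availability across everyone is 08:20-09:30, 13:05-14:35, 16:15-17:25, 18:05-18:10, 18:25-18:35, 18:40-19:00.
Summing the common windows: 70 + 90 + 70 + 5 + 10 + 20 = 265 minutes.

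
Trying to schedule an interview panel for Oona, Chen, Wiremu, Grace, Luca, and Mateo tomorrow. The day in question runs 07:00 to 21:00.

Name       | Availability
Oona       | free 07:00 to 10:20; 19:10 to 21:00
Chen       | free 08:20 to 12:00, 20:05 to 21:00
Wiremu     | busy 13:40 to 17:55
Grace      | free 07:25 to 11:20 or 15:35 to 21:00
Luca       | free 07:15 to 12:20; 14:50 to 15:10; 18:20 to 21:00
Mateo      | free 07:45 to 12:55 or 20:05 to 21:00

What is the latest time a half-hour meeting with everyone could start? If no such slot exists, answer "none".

20:30

Oona free: 07:00-10:20, 19:10-21:00.
Chen free: 08:20-12:00, 20:05-21:00.
Wiremu free: 07:00-13:40, 17:55-21:00 (invert busy blocks within the working day).
Grace free: 07:25-11:20, 15:35-21:00.
Luca free: 07:15-12:20, 14:50-15:10, 18:20-21:00.
Mateo free: 07:45-12:55, 20:05-21:00.
Oona ∩ Chen: 08:20-10:20, 20:05-21:00.
Oona ∩ Chen ∩ Wiremu: 08:20-10:20, 20:05-21:00.
Oona ∩ Chen ∩ Wiremu ∩ Grace: 08:20-10:20, 20:05-21:00.
Oona ∩ Chen ∩ Wiremu ∩ Grace ∩ Luca: 08:20-10:20, 20:05-21:00.
Oona ∩ Chen ∩ Wiremu ∩ Grace ∩ Luca ∩ Mateo: 08:20-10:20, 20:05-21:00.
The last common window of at least 30 minutes is 20:05-21:00; a 30-minute meeting can start as late as 20:30 and still end by 21:00.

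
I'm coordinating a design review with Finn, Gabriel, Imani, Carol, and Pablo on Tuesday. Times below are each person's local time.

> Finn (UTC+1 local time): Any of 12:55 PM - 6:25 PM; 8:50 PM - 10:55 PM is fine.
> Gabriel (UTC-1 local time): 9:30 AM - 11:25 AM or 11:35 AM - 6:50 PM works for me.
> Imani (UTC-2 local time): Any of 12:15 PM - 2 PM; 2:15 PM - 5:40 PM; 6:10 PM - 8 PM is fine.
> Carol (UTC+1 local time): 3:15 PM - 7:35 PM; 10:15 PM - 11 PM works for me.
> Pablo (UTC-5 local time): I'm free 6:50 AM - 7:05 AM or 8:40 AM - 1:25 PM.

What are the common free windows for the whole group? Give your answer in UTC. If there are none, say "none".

14:15-16:00, 16:15-17:25

Finn in UTC: 11:55-17:25, 19:50-21:55 (subtract 1h to convert from UTC+1).
Gabriel in UTC: 10:30-12:25, 12:35-19:50 (add 1h to convert from UTC-1).
Imani in UTC: 14:15-16:00, 16:15-19:40, 20:10-22:00 (add 2h to convert from UTC-2).
Carol in UTC: 14:15-18:35, 21:15-22:00 (subtract 1h to convert from UTC+1).
Pablo in UTC: 11:50-12:05, 13:40-18:25 (add 5h to convert from UTC-5).
Finn ∩ Gabriel: 11:55-12:25, 12:35-17:25.
Finn ∩ Gabriel ∩ Imani: 14:15-16:00, 16:15-17:25.
Finn ∩ Gabriel ∩ Imani ∩ Carol: 14:15-16:00, 16:15-17:25.
Finn ∩ Gabriel ∩ Imani ∩ Carol ∩ Pablo: 14:15-16:00, 16:15-17:25.
So the common availability across everyone is 14:15-16:00, 16:15-17:25.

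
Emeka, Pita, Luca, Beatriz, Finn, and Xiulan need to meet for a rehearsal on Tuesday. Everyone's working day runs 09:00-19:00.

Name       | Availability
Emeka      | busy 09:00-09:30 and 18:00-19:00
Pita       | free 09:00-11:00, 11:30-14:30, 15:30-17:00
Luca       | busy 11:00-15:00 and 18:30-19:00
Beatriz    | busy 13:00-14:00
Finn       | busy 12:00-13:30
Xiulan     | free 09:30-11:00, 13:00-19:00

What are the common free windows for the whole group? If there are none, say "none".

09:30-11:00, 15:30-17:00

Emeka free: 09:30-18:00 (invert busy blocks within the working day).
Pita free: 09:00-11:00, 11:30-14:30, 15:30-17:00.
Luca free: 09:00-11:00, 15:00-18:30 (invert busy blocks within the working day).
Beatriz free: 09:00-13:00, 14:00-19:00 (invert busy blocks within the working day).
Finn free: 09:00-12:00, 13:30-19:00 (invert busy blocks within the working day).
Xiulan free: 09:30-11:00, 13:00-19:00.
Emeka ∩ Pita: 09:30-11:00, 11:30-14:30, 15:30-17:00.
Emeka ∩ Pita ∩ Luca: 09:30-11:00, 15:30-17:00.
Emeka ∩ Pita ∩ Luca ∩ Beatriz: 09:30-11:00, 15:30-17:00.
Emeka ∩ Pita ∩ Luca ∩ Beatriz ∩ Finn: 09:30-11:00, 15:30-17:00.
Emeka ∩ Pita ∩ Luca ∩ Beatriz ∩ Finn ∩ Xiulan: 09:30-11:00, 15:30-17:00.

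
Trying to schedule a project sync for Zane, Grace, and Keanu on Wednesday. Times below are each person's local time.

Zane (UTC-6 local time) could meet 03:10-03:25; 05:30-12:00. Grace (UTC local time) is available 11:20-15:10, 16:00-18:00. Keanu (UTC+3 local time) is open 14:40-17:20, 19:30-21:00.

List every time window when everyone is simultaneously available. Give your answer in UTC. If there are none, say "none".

11:40-14:20, 16:30-18:00

Zane in UTC: 09:10-09:25, 11:30-18:00 (add 6h to convert from UTC-6).
Grace in UTC: 11:20-15:10, 16:00-18:00.
Keanu in UTC: 11:40-14:20, 16:30-18:00 (subtract 3h to convert from UTC+3).
Zane ∩ Grace: 11:30-15:10, 16:00-18:00.
Zane ∩ Grace ∩ Keanu: 11:40-14:20, 16:30-18:00.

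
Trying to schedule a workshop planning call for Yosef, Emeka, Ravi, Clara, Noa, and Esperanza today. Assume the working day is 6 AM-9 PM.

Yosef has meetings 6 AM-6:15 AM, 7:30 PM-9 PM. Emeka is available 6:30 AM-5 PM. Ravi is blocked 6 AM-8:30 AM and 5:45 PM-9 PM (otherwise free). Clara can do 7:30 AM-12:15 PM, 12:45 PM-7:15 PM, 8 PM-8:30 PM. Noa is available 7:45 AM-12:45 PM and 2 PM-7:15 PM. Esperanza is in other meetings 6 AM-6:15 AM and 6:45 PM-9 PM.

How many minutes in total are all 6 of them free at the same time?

Yosef free: 06:15-19:30 (invert busy blocks within the working day).
Emeka free: 06:30-17:00.
Ravi free: 08:30-17:45 (invert busy blocks within the working day).
Clara free: 07:30-12:15, 12:45-19:15, 20:00-20:30.
Noa free: 07:45-12:45, 14:00-19:15.
Esperanza free: 06:15-18:45 (invert busy blocks within the working day).
Yosef ∩ Emeka: 06:30-17:00.
Yosef ∩ Emeka ∩ Ravi: 08:30-17:00.
Yosef ∩ Emeka ∩ Ravi ∩ Clara: 08:30-12:15, 12:45-17:00.
Yosef ∩ Emeka ∩ Ravi ∩ Clara ∩ Noa: 08:30-12:15, 14:00-17:00.
Yosef ∩ Emeka ∩ Ravi ∩ Clara ∩ Noa ∩ Esperanza: 08:30-12:15, 14:00-17:00.
Summing the common windows: 225 + 180 = 405 minutes.

405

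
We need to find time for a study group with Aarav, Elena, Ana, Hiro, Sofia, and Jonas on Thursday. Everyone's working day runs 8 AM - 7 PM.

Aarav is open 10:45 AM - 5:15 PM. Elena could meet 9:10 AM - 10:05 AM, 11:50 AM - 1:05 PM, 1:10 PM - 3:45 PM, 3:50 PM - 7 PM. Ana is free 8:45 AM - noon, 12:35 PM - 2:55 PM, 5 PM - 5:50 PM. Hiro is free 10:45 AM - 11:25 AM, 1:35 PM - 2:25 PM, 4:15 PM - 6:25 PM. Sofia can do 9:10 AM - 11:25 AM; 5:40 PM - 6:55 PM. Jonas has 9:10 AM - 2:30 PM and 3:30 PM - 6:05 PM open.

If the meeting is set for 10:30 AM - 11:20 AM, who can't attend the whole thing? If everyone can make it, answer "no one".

Aarav, Elena, Hiro

Aarav: not fully free for 10:30-11:20. Elena: not fully free for 10:30-11:20. Ana: free for 10:30-11:20. Hiro: not fully free for 10:30-11:20. Sofia: free for 10:30-11:20. Jonas: free for 10:30-11:20.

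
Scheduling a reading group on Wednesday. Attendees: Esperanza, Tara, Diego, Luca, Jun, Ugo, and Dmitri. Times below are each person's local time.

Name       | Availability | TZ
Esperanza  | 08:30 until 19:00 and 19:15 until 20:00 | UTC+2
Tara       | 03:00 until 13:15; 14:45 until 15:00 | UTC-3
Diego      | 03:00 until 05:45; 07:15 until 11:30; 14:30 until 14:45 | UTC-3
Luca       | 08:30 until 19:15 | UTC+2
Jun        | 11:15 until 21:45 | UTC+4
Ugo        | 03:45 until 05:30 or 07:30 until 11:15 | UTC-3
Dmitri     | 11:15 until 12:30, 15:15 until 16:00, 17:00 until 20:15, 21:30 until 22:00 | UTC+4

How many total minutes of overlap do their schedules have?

195

Esperanza in UTC: 06:30-17:00, 17:15-18:00 (subtract 2h to convert from UTC+2).
Tara in UTC: 06:00-16:15, 17:45-18:00 (add 3h to convert from UTC-3).
Diego in UTC: 06:00-08:45, 10:15-14:30, 17:30-17:45 (add 3h to convert from UTC-3).
Luca in UTC: 06:30-17:15 (subtract 2h to convert from UTC+2).
Jun in UTC: 07:15-17:45 (subtract 4h to convert from UTC+4).
Ugo in UTC: 06:45-08:30, 10:30-14:15 (add 3h to convert from UTC-3).
Dmitri in UTC: 07:15-08:30, 11:15-12:00, 13:00-16:15, 17:30-18:00 (subtract 4h to convert from UTC+4).
Esperanza ∩ Tara: 06:30-16:15, 17:45-18:00.
Esperanza ∩ Tara ∩ Diego: 06:30-08:45, 10:15-14:30.
Esperanza ∩ Tara ∩ Diego ∩ Luca: 06:30-08:45, 10:15-14:30.
Esperanza ∩ Tara ∩ Diego ∩ Luca ∩ Jun: 07:15-08:45, 10:15-14:30.
Esperanza ∩ Tara ∩ Diego ∩ Luca ∩ Jun ∩ Ugo: 07:15-08:30, 10:30-14:15.
Esperanza ∩ Tara ∩ Diego ∩ Luca ∩ Jun ∩ Ugo ∩ Dmitri: 07:15-08:30, 11:15-12:00, 13:00-14:15.
Those are the intersection windows.
Summing the common windows: 75 + 45 + 75 = 195 minutes.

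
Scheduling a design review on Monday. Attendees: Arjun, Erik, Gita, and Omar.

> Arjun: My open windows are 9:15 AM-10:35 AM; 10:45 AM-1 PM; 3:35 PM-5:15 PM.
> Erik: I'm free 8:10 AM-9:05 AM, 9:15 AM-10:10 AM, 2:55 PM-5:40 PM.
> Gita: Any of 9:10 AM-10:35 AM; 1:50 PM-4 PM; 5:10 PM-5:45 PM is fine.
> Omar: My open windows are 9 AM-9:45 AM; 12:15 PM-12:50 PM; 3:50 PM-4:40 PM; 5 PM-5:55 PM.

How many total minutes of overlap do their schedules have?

45

Arjun ∩ Erik: 09:15-10:10, 15:35-17:15.
Arjun ∩ Erik ∩ Gita: 09:15-10:10, 15:35-16:00, 17:10-17:15.
Arjun ∩ Erik ∩ Gita ∩ Omar: 09:15-09:45, 15:50-16:00, 17:10-17:15.
Summing the common windows: 30 + 10 + 5 = 45 minutes.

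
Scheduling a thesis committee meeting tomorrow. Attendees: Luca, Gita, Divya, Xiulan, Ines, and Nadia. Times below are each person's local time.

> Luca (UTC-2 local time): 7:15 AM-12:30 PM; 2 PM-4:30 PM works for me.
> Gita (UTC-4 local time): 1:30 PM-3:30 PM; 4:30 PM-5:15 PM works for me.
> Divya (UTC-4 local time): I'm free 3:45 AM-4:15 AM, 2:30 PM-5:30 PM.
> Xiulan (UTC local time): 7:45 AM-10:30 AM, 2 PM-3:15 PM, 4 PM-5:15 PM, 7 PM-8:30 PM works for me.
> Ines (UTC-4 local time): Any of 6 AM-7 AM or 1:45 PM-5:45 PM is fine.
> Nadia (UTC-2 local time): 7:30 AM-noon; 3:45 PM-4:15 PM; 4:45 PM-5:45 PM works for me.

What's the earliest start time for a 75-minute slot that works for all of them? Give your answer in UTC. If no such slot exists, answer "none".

none

Luca in UTC: 09:15-14:30, 16:00-18:30 (add 2h to convert from UTC-2).
Gita in UTC: 17:30-19:30, 20:30-21:15 (add 4h to convert from UTC-4).
Divya in UTC: 07:45-08:15, 18:30-21:30 (add 4h to convert from UTC-4).
Xiulan in UTC: 07:45-10:30, 14:00-15:15, 16:00-17:15, 19:00-20:30.
Ines in UTC: 10:00-11:00, 17:45-21:45 (add 4h to convert from UTC-4).
Nadia in UTC: 09:30-14:00, 17:45-18:15, 18:45-19:45 (add 2h to convert from UTC-2).
Luca ∩ Gita: 17:30-18:30.
Luca ∩ Gita ∩ Divya: ∅.
Luca ∩ Gita ∩ Divya ∩ Xiulan: ∅.
Luca ∩ Gita ∩ Divya ∩ Xiulan ∩ Ines: ∅.
Luca ∩ Gita ∩ Divya ∩ Xiulan ∩ Ines ∩ Nadia: ∅.
There is no time when everyone is free.
No common window is at least 75 minutes long.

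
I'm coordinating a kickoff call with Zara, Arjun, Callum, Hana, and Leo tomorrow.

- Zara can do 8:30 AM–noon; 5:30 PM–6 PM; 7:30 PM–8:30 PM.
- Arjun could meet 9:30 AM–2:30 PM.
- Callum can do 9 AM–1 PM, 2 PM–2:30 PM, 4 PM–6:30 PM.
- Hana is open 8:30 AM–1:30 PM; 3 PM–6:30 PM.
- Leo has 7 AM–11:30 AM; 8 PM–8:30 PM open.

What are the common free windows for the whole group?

Zara ∩ Arjun: 09:30-12:00.
Zara ∩ Arjun ∩ Callum: 09:30-12:00.
Zara ∩ Arjun ∩ Callum ∩ Hana: 09:30-12:00.
Zara ∩ Arjun ∩ Callum ∩ Hana ∩ Leo: 09:30-11:30.
Those are the intersection windows.

09:30-11:30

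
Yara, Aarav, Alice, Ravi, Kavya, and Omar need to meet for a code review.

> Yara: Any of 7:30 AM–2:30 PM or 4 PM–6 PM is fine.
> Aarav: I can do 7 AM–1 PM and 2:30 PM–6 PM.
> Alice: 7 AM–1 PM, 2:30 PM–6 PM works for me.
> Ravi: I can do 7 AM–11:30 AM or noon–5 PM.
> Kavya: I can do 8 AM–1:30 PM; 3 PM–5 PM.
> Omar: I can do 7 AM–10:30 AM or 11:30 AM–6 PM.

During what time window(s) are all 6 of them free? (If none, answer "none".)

Yara ∩ Aarav: 07:30-13:00, 16:00-18:00.
Yara ∩ Aarav ∩ Alice: 07:30-13:00, 16:00-18:00.
Yara ∩ Aarav ∩ Alice ∩ Ravi: 07:30-11:30, 12:00-13:00, 16:00-17:00.
Yara ∩ Aarav ∩ Alice ∩ Ravi ∩ Kavya: 08:00-11:30, 12:00-13:00, 16:00-17:00.
Yara ∩ Aarav ∩ Alice ∩ Ravi ∩ Kavya ∩ Omar: 08:00-10:30, 12:00-13:00, 16:00-17:00.

08:00-10:30, 12:00-13:00, 16:00-17:00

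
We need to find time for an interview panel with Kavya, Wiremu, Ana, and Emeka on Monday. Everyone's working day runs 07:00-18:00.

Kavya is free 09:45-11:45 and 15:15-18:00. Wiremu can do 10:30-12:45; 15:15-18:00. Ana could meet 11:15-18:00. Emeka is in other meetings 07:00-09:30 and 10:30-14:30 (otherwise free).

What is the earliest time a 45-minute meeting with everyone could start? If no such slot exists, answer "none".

Kavya free: 09:45-11:45, 15:15-18:00.
Wiremu free: 10:30-12:45, 15:15-18:00.
Ana free: 11:15-18:00.
Emeka free: 09:30-10:30, 14:30-18:00 (invert busy blocks within the working day).
Kavya ∩ Wiremu: 10:30-11:45, 15:15-18:00.
Kavya ∩ Wiremu ∩ Ana: 11:15-11:45, 15:15-18:00.
Kavya ∩ Wiremu ∩ Ana ∩ Emeka: 15:15-18:00.
The first common window of at least 45 minutes is 15:15-18:00, so the earliest start is 15:15.

15:15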